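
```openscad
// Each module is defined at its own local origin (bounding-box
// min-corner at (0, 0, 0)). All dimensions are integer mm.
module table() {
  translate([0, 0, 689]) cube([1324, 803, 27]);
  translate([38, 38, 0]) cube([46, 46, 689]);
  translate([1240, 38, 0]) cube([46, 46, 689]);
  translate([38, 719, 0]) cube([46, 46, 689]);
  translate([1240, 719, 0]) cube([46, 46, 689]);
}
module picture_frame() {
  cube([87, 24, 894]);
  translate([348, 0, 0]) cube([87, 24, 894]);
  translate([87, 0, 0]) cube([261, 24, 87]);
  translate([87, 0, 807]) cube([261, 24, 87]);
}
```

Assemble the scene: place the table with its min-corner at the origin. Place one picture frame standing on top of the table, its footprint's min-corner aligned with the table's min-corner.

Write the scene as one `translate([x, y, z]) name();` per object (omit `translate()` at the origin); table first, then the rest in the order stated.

table();
translate([0, 0, 716]) picture_frame();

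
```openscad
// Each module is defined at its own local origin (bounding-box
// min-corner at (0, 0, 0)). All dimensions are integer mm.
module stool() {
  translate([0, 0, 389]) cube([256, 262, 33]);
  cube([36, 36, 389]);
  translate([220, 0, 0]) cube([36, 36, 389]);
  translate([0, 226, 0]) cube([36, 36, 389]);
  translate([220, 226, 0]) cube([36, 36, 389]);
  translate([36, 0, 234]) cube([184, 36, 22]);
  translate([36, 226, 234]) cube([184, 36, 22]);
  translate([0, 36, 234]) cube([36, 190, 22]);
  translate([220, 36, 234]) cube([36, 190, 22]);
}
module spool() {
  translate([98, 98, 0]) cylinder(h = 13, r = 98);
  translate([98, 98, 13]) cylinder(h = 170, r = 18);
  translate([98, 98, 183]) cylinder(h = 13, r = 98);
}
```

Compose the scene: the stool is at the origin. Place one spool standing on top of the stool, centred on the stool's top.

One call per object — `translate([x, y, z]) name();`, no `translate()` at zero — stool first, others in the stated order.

stool();
translate([30, 33, 422]) spool();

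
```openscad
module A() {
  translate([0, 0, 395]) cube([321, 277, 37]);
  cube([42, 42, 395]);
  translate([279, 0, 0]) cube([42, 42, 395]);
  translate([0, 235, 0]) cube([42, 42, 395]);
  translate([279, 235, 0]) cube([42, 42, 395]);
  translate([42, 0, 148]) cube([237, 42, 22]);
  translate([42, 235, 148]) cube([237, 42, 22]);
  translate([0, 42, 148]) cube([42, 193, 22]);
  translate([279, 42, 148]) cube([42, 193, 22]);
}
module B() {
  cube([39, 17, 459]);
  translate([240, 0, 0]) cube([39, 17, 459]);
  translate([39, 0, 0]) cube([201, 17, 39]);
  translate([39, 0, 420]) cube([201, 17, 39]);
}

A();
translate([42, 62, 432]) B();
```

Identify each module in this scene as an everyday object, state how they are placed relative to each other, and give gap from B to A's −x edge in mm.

A is a stool. B is a picture frame. The picture frame is on top of the stool. The gap from the picture frame to the stool's −x edge is 42 mm.

The picture frame's min-x is at 42; the stool's min-x is 0; gap = 42 mm.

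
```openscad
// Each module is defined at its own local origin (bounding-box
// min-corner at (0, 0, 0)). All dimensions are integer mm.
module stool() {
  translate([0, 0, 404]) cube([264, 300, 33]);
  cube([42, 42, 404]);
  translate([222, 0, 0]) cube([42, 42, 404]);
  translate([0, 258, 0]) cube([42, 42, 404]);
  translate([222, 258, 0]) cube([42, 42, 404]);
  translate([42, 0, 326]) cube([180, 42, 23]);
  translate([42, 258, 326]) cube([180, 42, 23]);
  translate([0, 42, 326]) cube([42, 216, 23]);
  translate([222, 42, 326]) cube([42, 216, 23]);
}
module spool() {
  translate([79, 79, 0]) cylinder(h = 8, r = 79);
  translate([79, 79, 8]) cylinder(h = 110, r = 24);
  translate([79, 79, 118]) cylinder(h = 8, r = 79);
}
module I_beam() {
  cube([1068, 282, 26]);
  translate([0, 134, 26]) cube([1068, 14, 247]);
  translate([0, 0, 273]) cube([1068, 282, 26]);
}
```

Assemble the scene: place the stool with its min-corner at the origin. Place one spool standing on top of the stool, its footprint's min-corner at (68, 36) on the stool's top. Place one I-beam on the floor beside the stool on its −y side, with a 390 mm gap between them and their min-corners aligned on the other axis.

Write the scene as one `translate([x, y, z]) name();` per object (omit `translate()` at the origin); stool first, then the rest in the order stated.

stool();
translate([68, 36, 437]) spool();
translate([0, -672, 0]) I_beam();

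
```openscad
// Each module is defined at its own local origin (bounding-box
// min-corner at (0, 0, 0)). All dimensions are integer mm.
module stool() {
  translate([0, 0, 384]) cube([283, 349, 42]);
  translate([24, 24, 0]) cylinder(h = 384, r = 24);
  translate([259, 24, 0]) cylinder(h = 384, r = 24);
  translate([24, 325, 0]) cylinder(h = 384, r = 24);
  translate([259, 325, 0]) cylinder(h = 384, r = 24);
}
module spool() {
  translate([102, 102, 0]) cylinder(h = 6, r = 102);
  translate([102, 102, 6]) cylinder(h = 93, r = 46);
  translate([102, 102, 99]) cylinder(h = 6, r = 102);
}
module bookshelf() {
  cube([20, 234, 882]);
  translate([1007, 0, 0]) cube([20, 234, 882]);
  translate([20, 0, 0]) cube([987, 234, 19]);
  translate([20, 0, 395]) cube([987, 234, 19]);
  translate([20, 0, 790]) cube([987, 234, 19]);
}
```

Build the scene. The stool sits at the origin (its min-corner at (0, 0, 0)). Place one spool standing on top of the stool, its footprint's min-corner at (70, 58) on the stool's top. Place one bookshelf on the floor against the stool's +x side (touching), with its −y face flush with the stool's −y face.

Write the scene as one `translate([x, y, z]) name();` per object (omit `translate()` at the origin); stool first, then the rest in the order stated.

stool();
translate([70, 58, 426]) spool();
translate([283, 0, 0]) bookshelf();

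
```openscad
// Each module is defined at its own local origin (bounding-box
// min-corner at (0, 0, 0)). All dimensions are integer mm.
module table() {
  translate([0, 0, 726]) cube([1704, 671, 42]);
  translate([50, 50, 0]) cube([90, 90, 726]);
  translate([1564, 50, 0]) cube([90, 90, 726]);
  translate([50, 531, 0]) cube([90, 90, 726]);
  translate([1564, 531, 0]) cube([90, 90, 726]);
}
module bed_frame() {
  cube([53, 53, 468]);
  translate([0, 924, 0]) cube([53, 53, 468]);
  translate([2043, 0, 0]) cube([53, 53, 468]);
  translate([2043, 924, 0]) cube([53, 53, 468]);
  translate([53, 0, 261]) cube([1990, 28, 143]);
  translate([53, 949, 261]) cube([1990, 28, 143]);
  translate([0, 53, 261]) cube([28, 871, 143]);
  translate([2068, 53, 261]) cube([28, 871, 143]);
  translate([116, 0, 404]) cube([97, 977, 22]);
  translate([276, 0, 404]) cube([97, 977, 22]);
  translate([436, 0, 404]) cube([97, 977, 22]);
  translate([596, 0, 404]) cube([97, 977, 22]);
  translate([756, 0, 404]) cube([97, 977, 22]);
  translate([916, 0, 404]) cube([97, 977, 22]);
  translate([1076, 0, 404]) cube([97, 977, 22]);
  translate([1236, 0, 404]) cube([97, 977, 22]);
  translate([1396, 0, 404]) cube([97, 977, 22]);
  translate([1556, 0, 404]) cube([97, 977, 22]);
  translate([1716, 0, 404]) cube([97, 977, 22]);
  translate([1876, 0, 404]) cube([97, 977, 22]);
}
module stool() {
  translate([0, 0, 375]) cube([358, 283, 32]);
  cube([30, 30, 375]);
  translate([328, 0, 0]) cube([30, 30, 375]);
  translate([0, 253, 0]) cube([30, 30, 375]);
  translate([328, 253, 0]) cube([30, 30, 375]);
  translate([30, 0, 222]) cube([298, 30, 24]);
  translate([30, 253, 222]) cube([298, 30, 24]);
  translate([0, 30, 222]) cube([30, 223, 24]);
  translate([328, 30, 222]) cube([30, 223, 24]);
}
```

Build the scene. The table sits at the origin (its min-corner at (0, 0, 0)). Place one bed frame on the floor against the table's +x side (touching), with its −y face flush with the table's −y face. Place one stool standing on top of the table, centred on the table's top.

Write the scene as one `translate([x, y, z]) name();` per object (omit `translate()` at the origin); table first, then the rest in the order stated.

table();
translate([1704, 0, 0]) bed_frame();
translate([673, 194, 768]) stool();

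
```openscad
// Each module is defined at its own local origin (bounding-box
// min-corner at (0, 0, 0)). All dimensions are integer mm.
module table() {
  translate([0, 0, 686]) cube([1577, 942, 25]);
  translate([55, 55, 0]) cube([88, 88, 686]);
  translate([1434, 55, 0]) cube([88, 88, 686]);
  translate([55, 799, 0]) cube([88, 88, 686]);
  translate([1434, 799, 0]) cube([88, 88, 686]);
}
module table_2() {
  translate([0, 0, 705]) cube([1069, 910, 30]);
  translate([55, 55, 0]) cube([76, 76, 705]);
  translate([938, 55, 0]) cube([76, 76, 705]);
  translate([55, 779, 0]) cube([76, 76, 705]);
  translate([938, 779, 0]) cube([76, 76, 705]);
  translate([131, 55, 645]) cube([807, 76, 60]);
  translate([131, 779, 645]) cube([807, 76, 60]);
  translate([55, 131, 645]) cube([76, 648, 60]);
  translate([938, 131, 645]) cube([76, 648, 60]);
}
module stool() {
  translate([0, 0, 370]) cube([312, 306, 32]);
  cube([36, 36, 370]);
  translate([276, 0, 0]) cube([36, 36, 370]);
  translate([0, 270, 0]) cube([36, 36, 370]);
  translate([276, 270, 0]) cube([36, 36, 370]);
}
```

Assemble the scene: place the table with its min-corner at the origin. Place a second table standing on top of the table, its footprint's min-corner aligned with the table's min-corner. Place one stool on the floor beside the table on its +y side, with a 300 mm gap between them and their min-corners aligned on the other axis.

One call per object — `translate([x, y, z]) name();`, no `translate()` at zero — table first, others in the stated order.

table();
translate([0, 0, 711]) table_2();
translate([0, 1242, 0]) stool();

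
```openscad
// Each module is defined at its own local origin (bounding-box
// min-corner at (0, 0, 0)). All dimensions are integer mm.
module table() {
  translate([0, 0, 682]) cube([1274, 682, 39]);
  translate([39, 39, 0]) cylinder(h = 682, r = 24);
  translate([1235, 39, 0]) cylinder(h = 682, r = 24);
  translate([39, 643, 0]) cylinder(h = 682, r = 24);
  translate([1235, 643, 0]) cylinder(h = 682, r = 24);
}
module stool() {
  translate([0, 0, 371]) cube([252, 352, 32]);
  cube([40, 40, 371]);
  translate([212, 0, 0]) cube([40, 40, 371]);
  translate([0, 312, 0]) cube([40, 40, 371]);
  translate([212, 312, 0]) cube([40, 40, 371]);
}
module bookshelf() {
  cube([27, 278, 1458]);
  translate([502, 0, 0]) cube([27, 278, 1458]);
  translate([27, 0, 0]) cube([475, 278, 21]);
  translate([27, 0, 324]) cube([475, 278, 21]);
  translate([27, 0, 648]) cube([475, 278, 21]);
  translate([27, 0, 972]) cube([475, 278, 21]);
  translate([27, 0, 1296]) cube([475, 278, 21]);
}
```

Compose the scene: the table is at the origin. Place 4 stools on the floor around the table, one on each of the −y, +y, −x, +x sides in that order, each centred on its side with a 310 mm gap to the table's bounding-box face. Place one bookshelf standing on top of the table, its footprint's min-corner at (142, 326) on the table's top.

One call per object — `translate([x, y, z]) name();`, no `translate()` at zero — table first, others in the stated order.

table();
translate([511, -662, 0]) stool();
translate([511, 992, 0]) stool();
translate([-562, 165, 0]) stool();
translate([1584, 165, 0]) stool();
translate([142, 326, 721]) bookshelf();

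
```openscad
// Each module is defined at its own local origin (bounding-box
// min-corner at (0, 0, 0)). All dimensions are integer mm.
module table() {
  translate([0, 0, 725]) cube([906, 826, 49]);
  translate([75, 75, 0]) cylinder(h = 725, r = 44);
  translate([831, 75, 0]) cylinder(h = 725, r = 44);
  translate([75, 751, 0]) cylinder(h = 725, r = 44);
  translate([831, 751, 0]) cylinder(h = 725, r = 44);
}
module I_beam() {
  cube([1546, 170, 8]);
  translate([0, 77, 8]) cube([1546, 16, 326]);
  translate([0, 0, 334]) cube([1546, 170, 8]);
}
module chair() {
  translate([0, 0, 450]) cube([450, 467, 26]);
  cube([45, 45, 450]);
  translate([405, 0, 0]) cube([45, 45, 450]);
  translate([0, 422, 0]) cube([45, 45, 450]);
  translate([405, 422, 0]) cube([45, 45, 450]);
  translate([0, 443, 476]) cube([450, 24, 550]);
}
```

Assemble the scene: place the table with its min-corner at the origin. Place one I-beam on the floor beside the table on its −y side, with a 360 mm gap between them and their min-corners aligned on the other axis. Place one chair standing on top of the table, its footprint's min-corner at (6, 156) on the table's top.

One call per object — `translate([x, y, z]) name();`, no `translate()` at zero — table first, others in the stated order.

table();
translate([0, -530, 0]) I_beam();
translate([6, 156, 774]) chair();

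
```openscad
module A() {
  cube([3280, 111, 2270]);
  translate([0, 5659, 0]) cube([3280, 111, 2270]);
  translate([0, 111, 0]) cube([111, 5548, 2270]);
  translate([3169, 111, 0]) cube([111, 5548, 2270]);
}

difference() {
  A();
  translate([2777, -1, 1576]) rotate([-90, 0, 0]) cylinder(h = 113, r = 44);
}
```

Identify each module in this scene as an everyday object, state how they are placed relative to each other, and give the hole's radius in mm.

A is a house frame. The house frame has a circular hole through its front wall. The hole's radius is 44 mm.

The subtracted cylinder has r = 44 mm.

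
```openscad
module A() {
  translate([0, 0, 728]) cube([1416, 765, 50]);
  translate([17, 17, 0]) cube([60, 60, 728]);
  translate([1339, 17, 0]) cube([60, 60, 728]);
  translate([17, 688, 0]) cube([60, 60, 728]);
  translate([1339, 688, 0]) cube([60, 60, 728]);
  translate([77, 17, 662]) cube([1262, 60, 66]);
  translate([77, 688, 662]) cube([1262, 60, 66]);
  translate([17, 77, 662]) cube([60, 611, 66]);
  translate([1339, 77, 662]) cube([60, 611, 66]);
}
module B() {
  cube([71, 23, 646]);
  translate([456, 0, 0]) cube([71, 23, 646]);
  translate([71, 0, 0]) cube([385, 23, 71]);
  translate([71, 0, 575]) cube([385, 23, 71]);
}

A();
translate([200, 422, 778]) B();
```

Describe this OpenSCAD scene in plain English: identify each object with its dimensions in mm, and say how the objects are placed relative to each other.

A is a table: top 1416 mm (x) × 765 mm (y), 50 mm thick, upper face at z = 778 mm, on four 60×60 mm square legs, each inset 17 mm from the nearest pair of top edges, running from z = 0 to the bottom of the top. Four apron rails, 60 mm thick and 66 mm tall, run between adjacent legs with their top edges flush with the underside of the top and their outer faces flush with the legs' outer faces.

B is a picture frame with a 385×504 mm rectangular opening (x by z) and a uniform 71 mm border on every side. Frame depth is 23 mm along y. It is built from two vertical stiles running the full outside height and two horizontal rails spanning the gap between the stiles.

The picture frame is on top of the table.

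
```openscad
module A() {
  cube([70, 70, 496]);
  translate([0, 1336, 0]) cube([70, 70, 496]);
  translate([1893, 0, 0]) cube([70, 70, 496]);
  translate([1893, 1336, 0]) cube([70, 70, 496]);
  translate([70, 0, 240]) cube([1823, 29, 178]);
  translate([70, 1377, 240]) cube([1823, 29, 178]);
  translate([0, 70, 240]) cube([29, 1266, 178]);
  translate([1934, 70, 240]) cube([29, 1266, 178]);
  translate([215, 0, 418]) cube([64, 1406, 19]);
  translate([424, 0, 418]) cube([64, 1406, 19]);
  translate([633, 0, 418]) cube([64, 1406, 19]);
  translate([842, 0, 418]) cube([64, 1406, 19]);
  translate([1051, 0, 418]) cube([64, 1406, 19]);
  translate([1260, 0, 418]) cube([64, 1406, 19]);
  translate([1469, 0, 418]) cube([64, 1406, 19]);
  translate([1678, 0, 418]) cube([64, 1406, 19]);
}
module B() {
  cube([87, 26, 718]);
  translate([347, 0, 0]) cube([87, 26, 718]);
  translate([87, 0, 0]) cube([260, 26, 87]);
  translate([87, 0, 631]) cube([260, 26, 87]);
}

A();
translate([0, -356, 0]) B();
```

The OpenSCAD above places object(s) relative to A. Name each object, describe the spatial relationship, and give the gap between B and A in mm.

The picture frame's nearest face is 330 mm from the bed frame's −y face.

A is a bed frame. B is a picture frame. The picture frame is on the floor beside the bed frame on its −y side. The gap between the picture frame and the bed frame is 330 mm.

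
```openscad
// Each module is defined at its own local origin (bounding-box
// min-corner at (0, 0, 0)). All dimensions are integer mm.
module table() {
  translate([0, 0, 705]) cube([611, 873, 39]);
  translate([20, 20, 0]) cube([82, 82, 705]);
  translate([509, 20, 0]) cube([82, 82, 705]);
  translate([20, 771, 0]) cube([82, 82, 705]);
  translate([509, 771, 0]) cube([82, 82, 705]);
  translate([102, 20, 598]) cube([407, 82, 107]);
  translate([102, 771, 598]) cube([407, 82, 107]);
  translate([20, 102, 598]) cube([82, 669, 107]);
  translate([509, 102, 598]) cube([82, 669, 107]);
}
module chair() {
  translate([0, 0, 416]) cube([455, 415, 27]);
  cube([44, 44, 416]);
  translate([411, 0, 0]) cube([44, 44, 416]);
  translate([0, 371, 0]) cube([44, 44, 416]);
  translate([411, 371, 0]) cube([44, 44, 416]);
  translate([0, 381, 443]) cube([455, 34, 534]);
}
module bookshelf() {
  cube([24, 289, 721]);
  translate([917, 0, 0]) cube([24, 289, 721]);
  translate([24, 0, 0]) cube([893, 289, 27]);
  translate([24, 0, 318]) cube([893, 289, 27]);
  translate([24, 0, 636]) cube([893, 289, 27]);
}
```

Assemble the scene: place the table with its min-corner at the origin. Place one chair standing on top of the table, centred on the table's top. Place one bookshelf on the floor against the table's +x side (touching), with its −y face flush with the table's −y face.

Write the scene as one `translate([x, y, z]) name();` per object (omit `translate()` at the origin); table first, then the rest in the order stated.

table();
translate([78, 229, 744]) chair();
translate([611, 0, 0]) bookshelf();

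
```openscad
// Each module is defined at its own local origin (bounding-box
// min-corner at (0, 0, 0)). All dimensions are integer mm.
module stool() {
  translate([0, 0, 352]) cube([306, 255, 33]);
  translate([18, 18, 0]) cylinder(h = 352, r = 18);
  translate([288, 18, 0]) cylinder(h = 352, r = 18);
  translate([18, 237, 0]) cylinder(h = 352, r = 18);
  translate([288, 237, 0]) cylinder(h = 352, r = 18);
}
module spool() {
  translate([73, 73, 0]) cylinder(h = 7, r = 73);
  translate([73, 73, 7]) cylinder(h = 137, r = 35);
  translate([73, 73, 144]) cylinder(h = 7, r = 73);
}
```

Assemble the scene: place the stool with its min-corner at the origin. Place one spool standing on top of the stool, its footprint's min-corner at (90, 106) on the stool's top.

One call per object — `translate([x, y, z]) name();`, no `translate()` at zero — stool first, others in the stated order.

stool();
translate([90, 106, 385]) spool();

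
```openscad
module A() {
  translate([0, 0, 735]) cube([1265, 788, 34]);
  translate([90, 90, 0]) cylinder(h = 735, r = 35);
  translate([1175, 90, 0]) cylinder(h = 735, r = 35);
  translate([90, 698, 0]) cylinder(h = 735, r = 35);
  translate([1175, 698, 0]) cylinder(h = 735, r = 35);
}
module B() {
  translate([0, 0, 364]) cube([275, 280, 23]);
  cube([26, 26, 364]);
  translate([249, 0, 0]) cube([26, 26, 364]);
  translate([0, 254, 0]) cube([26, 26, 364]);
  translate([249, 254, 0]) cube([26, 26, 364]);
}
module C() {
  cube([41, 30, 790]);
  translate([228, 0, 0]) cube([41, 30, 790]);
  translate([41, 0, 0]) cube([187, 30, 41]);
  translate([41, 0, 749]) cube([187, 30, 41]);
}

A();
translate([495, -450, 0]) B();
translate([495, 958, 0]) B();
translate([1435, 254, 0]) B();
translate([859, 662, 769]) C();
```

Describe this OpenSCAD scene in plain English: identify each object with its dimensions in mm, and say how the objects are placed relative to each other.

A is a table: top 1265 mm (x) × 788 mm (y), 34 mm thick, upper face at z = 769 mm, on four round legs of 70 mm diameter, each leg's bounding box inset 55 mm from the nearest pair of top edges, running from z = 0 to the bottom of the top.

B is a simple wooden stool: a rectangular seat 275 mm (x) by 280 mm (y), 23 mm thick, top face at z = 387 mm, on four square legs, each 26×26 mm in cross-section. The legs rest on z = 0, each flush with a corner of the seat.

C is a rectangular picture frame lying in the x–z plane (depth along y). The opening is 187 mm wide (x) by 708 mm tall (z), surrounded by a border 41 mm wide on all four sides. The frame is 30 mm deep and is made of two full-height vertical stiles with two horizontal rails fitted between them.

Three stools sit around the table at the −y, +y, +x sides. The picture frame is on top of the table.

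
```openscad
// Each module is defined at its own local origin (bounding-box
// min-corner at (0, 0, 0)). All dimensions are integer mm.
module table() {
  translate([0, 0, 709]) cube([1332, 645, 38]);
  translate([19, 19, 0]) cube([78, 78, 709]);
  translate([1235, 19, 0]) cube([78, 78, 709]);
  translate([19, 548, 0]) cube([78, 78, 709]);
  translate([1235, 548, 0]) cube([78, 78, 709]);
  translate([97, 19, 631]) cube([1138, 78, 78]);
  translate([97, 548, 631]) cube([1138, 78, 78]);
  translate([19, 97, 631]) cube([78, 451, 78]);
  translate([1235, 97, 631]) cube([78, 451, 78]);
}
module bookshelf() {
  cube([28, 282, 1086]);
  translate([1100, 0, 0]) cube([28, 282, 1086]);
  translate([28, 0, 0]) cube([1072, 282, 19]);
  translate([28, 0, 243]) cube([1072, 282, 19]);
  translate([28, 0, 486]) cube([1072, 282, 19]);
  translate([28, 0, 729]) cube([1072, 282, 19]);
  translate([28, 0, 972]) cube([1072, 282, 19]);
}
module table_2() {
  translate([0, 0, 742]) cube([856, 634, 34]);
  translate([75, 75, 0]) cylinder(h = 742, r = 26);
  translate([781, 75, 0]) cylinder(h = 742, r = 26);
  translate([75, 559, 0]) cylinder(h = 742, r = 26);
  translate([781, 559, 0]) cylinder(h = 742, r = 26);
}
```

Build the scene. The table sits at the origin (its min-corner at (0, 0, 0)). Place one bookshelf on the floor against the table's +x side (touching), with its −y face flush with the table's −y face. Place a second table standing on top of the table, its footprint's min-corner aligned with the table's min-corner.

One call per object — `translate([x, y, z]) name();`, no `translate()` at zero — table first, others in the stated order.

table();
translate([1332, 0, 0]) bookshelf();
translate([0, 0, 747]) table_2();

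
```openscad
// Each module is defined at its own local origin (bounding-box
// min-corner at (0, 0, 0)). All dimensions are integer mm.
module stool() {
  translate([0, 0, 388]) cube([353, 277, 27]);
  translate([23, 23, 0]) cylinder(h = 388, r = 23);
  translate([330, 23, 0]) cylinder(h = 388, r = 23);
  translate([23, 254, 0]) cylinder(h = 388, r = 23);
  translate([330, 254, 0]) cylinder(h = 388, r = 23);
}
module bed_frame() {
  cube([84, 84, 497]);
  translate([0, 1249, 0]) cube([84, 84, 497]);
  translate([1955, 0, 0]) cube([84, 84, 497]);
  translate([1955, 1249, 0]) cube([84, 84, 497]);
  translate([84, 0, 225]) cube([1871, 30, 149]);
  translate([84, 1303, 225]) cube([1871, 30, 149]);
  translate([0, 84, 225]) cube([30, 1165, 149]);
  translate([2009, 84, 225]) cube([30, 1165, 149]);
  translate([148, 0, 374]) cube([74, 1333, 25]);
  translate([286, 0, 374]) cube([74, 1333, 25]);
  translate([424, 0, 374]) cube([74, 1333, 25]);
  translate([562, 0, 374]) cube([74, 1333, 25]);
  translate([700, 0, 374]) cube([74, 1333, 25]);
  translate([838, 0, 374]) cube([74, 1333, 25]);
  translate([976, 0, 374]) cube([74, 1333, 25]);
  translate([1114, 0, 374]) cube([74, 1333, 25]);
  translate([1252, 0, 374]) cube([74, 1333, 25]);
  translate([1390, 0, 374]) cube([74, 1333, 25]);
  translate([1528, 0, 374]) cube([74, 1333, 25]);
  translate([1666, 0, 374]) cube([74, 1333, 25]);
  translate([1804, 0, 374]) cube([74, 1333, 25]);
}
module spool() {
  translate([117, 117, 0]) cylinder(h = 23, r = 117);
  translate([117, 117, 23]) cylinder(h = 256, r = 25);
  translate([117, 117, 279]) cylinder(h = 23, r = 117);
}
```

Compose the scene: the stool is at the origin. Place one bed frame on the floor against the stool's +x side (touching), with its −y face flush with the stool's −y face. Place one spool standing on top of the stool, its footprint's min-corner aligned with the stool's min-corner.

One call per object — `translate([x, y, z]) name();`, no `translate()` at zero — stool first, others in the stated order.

stool();
translate([353, 0, 0]) bed_frame();
translate([0, 0, 415]) spool();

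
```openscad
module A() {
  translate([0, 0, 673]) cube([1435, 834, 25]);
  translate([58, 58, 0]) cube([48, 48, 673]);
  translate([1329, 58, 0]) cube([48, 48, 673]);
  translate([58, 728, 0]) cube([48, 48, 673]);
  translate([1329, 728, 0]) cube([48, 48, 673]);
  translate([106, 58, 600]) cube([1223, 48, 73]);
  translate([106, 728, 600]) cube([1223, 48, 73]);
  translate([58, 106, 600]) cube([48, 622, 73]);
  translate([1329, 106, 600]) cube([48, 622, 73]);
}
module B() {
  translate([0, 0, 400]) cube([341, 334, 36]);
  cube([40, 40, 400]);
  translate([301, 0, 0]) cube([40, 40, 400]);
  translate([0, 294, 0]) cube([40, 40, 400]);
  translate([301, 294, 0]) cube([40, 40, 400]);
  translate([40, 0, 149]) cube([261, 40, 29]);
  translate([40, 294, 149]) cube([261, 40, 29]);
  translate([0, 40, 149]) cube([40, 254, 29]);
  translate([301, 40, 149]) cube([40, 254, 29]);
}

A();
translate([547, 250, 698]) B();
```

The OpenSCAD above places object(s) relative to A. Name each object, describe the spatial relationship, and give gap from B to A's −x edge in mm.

The stool's min-x is at 547; the table's min-x is 0; gap = 547 mm.

A is a table. B is a stool. The stool is on top of the table, centred. The gap from the stool to the table's −x edge is 547 mm.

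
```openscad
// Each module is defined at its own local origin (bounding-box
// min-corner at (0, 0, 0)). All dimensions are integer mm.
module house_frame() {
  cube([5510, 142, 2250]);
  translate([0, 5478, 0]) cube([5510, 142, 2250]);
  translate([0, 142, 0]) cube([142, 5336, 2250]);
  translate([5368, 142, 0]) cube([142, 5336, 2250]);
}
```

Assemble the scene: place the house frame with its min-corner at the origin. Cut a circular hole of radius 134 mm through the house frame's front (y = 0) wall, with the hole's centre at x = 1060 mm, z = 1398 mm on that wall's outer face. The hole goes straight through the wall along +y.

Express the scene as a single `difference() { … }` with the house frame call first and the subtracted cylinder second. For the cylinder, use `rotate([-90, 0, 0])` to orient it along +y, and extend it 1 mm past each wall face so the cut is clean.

difference() {
  house_frame();
  translate([1060, -1, 1398]) rotate([-90, 0, 0]) cylinder(h = 144, r = 134);
}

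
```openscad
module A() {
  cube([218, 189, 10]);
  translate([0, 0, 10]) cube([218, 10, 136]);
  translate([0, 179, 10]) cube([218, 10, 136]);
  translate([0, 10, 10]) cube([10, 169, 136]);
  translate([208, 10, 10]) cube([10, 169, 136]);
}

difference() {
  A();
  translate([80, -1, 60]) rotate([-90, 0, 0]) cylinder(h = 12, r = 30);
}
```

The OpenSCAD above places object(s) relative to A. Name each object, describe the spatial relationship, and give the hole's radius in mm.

The subtracted cylinder has r = 30 mm.

A is an open box. The open box has a circular hole through its front wall. The hole's radius is 30 mm.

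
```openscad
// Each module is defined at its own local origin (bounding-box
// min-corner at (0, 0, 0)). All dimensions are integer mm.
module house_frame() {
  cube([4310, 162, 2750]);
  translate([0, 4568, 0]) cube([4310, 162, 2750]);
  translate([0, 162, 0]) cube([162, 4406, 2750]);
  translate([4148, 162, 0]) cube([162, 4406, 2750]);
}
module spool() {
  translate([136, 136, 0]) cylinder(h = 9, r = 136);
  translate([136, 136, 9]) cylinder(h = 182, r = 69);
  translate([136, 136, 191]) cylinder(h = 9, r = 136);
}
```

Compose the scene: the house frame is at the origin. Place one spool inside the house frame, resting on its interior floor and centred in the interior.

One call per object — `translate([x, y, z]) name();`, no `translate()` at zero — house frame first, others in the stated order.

house_frame();
translate([2019, 2229, 0]) spool();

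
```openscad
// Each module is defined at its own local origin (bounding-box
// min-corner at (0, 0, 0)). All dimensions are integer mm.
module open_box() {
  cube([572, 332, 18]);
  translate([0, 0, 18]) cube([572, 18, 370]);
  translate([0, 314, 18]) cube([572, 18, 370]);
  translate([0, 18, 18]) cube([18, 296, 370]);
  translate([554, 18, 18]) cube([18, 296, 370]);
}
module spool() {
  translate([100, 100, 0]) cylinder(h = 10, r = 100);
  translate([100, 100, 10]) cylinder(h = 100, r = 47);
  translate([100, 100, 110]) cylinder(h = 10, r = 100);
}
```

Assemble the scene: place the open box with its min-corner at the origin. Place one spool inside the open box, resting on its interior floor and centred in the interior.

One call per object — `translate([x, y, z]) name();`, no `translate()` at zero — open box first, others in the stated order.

open_box();
translate([186, 66, 18]) spool();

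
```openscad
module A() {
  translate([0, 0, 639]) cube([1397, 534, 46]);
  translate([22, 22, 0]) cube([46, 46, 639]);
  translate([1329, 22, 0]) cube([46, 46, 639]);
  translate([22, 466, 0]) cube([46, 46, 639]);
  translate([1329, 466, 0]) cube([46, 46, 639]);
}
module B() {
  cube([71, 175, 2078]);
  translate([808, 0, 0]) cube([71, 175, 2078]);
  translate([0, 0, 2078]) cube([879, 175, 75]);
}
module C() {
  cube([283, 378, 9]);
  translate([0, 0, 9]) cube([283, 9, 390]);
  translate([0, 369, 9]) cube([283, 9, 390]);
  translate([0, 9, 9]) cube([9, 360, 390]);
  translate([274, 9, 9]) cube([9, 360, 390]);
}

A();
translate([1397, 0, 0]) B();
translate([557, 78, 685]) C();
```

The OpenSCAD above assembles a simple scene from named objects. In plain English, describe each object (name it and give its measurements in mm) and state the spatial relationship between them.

A is a table: top 1397 mm (x) × 534 mm (y), 46 mm thick, upper face at z = 685 mm, on four 46×46 mm square legs, each inset 22 mm from the nearest pair of top edges, running from z = 0 to the bottom of the top.

B is a rectangular door frame: two vertical jambs of 71×175 mm section, 2078 mm tall, with a clear opening 737 mm wide between their inner faces. A header 75 mm tall and 175 mm deep lies on top of the jambs and spans the full outside width.

C is an open-topped rectangular box: outside dimensions 283×378×399 mm, with a uniform wall and base thickness of 9 mm. The base is a full 283×378 slab on the floor; four walls sit on top of the base. The front and back walls (the −y and +y sides) span the full width; the two side walls fit between them.

The door frame is against the table's +x side, with their −y faces flush. The open box is on top of the table, centred.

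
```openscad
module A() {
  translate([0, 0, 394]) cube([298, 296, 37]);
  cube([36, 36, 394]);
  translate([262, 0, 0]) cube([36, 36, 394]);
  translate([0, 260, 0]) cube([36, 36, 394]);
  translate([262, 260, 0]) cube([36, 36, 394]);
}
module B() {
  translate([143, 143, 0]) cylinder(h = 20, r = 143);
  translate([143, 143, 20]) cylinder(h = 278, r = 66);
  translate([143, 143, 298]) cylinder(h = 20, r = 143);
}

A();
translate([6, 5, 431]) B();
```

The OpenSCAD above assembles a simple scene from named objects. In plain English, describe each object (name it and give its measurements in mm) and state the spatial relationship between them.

A is a four-legged stool. The seat is a 298×296×37 mm slab whose top surface is at z = 431 mm; four square legs, each 36×36 mm in cross-section, run from the floor (z = 0) to the underside of the seat, each flush with a corner of the seat.

B is a spool: two coaxial disc flanges of radius 143 mm and thickness 20 mm, joined by a core cylinder of radius 66 mm and height 278 mm. The lower flange rests on z = 0 and the three cylinders share a vertical axis.

The spool is on top of the stool, centred.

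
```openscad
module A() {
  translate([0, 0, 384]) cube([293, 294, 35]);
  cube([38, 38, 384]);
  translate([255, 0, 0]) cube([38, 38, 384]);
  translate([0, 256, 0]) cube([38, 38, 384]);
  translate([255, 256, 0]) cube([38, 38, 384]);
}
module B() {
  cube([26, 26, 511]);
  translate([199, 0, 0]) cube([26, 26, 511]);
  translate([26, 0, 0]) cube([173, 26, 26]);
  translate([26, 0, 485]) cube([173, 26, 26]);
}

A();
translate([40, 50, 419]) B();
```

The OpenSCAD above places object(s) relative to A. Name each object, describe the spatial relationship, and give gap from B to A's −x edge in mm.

A is a stool. B is a picture frame. The picture frame is on top of the stool. The gap from the picture frame to the stool's −x edge is 40 mm.

The picture frame's min-x is at 40; the stool's min-x is 0; gap = 40 mm.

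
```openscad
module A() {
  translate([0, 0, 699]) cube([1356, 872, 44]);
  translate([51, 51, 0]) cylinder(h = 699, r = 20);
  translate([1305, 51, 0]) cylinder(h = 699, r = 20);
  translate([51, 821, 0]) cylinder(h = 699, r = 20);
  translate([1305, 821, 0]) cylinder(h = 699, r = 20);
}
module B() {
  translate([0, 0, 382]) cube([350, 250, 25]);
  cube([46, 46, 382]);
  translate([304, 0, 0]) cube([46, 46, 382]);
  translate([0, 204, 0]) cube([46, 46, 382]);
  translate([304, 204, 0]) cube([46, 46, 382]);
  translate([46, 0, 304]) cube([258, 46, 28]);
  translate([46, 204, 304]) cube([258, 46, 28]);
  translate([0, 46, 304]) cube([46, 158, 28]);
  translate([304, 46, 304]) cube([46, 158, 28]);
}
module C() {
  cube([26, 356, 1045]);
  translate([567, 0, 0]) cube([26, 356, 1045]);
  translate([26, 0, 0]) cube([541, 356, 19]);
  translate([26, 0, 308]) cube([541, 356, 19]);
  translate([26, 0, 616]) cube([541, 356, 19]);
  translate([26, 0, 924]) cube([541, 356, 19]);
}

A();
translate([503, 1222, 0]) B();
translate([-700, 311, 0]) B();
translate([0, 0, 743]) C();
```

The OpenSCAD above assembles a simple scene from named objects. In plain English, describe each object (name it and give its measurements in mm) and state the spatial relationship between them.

A is a rectangular dining table. The top is 1356×872×44 mm with its upper surface at z = 743 mm. It stands on four round legs of 40 mm diameter, each leg's bounding box inset 31 mm from the nearest pair of top edges, running from the floor to the underside of the top.

B is a four-legged stool. The seat is 350×250 mm, 25 mm thick, top at z = 407 mm. It stands on four square legs, each 46×46 mm in cross-section, from z = 0 to the seat underside, each flush with a corner of the seat. Four stretchers, 46 mm wide and 28 mm tall, connect adjacent legs with their undersides at z = 304 mm, each running between the inner faces of the legs it joins and aligned with the legs' outer faces on the other axis.

C is a bookshelf 593 mm wide overall, 356 mm deep and 1045 mm tall. The two sides are 26 mm thick vertical panels. 4 horizontal shelves of 19 mm thickness span between the inner faces of the sides; the lowest shelf sits on the floor and shelves are stacked with a clear vertical gap of 289 mm between each pair.

Two stools sit around the table at the +y, −x sides. The bookshelf is on top of the table.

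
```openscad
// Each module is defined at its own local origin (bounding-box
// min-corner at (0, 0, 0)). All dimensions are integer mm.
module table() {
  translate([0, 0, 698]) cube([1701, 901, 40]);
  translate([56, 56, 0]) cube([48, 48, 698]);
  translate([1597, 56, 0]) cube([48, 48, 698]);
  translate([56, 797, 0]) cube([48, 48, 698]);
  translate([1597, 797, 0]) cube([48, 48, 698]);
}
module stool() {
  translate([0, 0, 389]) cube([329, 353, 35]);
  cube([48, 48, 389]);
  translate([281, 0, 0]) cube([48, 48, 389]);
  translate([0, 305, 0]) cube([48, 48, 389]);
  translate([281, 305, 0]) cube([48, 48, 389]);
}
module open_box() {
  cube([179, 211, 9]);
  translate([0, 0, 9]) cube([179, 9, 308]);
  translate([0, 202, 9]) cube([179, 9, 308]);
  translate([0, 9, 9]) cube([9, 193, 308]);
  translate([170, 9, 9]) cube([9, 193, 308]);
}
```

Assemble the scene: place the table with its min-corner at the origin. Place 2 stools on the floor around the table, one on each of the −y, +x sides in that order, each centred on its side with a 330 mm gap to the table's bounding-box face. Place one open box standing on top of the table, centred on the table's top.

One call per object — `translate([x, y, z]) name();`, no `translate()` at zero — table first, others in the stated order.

table();
translate([686, -683, 0]) stool();
translate([2031, 274, 0]) stool();
translate([761, 345, 738]) open_box();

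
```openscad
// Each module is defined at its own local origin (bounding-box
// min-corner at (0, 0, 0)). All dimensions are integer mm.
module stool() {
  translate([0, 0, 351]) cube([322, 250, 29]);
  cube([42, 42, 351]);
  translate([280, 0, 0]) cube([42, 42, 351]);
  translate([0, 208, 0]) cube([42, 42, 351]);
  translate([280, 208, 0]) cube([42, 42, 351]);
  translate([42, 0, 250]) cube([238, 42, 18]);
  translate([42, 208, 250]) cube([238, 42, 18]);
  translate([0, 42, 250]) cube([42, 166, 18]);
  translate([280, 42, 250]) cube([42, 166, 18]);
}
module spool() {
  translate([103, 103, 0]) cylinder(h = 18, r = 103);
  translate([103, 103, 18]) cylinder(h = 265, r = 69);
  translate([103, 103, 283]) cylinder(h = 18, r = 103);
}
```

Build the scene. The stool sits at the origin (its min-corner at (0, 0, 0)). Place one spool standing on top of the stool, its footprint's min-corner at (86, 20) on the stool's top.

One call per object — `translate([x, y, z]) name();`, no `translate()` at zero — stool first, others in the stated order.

stool();
translate([86, 20, 380]) spool();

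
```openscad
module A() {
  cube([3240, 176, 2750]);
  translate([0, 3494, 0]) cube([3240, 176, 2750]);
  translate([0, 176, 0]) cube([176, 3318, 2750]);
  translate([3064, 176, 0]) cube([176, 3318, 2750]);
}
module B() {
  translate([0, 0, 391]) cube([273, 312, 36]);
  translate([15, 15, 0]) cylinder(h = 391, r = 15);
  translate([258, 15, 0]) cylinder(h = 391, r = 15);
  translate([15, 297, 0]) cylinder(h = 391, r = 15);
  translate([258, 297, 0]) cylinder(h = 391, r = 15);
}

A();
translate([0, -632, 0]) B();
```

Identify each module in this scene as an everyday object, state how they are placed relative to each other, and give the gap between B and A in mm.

A is a house frame. B is a stool. The stool is on the floor beside the house frame on its −y side. The gap between the stool and the house frame is 320 mm.

The stool's nearest face is 320 mm from the house frame's −y face.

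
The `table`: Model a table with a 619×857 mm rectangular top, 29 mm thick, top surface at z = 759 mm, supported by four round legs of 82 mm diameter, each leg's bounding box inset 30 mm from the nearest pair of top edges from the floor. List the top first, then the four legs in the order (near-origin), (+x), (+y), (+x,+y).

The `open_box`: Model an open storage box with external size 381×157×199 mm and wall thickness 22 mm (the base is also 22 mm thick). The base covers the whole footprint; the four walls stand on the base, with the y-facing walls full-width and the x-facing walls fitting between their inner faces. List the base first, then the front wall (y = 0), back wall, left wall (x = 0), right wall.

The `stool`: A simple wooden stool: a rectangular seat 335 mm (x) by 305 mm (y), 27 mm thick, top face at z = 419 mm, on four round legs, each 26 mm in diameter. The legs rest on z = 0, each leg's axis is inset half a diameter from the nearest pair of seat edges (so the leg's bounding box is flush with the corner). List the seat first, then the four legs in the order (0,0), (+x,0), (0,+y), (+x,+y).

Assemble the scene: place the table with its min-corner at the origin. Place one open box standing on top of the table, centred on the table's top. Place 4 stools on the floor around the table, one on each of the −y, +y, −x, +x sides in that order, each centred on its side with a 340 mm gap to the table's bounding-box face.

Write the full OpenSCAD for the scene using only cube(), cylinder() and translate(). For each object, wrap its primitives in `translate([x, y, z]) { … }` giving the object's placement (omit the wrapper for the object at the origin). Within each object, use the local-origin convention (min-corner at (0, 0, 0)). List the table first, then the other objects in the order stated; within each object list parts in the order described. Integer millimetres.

translate([0, 0, 730]) cube([619, 857, 29]);
translate([71, 71, 0]) cylinder(h = 730, r = 41);
translate([548, 71, 0]) cylinder(h = 730, r = 41);
translate([71, 786, 0]) cylinder(h = 730, r = 41);
translate([548, 786, 0]) cylinder(h = 730, r = 41);
translate([119, 350, 759]) {
  cube([381, 157, 22]);
  translate([0, 0, 22]) cube([381, 22, 177]);
  translate([0, 135, 22]) cube([381, 22, 177]);
  translate([0, 22, 22]) cube([22, 113, 177]);
  translate([359, 22, 22]) cube([22, 113, 177]);
}
translate([142, -645, 0]) {
  translate([0, 0, 392]) cube([335, 305, 27]);
  translate([13, 13, 0]) cylinder(h = 392, r = 13);
  translate([322, 13, 0]) cylinder(h = 392, r = 13);
  translate([13, 292, 0]) cylinder(h = 392, r = 13);
  translate([322, 292, 0]) cylinder(h = 392, r = 13);
}
translate([142, 1197, 0]) {
  translate([0, 0, 392]) cube([335, 305, 27]);
  translate([13, 13, 0]) cylinder(h = 392, r = 13);
  translate([322, 13, 0]) cylinder(h = 392, r = 13);
  translate([13, 292, 0]) cylinder(h = 392, r = 13);
  translate([322, 292, 0]) cylinder(h = 392, r = 13);
}
translate([-675, 276, 0]) {
  translate([0, 0, 392]) cube([335, 305, 27]);
  translate([13, 13, 0]) cylinder(h = 392, r = 13);
  translate([322, 13, 0]) cylinder(h = 392, r = 13);
  translate([13, 292, 0]) cylinder(h = 392, r = 13);
  translate([322, 292, 0]) cylinder(h = 392, r = 13);
}
translate([959, 276, 0]) {
  translate([0, 0, 392]) cube([335, 305, 27]);
  translate([13, 13, 0]) cylinder(h = 392, r = 13);
  translate([322, 13, 0]) cylinder(h = 392, r = 13);
  translate([13, 292, 0]) cylinder(h = 392, r = 13);
  translate([322, 292, 0]) cylinder(h = 392, r = 13);
}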